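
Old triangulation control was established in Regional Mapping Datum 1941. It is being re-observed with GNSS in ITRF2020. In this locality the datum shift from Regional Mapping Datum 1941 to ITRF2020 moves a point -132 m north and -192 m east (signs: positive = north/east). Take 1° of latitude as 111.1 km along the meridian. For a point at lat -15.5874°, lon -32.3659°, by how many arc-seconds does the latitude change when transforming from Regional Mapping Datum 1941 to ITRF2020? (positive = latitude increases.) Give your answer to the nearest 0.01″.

1° of latitude = 111.1 km, so Δφ = -132.0 / 111100 = -0.0011881° = -4.277″.

Δφ = -4.28″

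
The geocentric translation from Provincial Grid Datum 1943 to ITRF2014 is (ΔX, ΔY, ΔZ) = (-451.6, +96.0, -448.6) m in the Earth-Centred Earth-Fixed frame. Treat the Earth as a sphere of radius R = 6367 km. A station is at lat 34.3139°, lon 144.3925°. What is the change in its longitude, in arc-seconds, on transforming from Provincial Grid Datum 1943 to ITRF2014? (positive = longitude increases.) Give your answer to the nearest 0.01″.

sin φ = 0.563726, cos φ = 0.825962, sin λ = 0.582229, cos λ = -0.813025.
East component: ΔE = −sin λ·ΔX + cos λ·ΔY = −(0.582229)(-451.6) + (-0.813025)(96.0) = 184.88 m.
1° of latitude spans πR/180 = 111125 m; at latitude φ, 1° of longitude spans that × cos φ = 91785.1 m, so Δλ = 184.88 / 91785.1 × 3600 = 7.252″.

Δλ = 7.25″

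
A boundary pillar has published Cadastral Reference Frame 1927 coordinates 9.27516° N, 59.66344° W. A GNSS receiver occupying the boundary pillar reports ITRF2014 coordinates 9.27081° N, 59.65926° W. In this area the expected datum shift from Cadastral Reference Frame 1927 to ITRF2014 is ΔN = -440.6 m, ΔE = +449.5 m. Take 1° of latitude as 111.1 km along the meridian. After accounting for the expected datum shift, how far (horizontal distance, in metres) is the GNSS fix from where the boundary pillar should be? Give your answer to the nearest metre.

44 m

Observed coordinate differences: Δφ = -0.00435°, Δλ = +0.00418°.
Converting to metres (1° lat = 111100 m, cos φ = 0.986926): observed ΔN = -483.3 m, observed ΔE = 458.3 m.
Subtracting the expected shift leaves a residual of -483.3 − (-440.6) = -42.7 m north and 458.3 − (449.5) = 8.8 m east.
Residual distance = √((-42.7)² + 8.8²) = 43.6 m.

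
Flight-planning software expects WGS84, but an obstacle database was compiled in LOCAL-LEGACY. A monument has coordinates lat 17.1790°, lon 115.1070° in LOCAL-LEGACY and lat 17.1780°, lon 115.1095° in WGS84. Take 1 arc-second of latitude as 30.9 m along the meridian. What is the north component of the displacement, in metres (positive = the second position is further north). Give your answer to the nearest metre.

ΔN = -111 m

Δφ = 17.1780° − 17.1790° = -0.0010°; Δλ = 115.1095° − 115.1070° = +0.0025°.
1° of latitude = 3600 × 30.90 = 111240 m.
ΔN = Δφ × 111240 = -111.2 m; ΔE = Δλ × 111240 × cos(17.1790°) = +0.0025 × 111240 × 0.955387 = 265.7 m.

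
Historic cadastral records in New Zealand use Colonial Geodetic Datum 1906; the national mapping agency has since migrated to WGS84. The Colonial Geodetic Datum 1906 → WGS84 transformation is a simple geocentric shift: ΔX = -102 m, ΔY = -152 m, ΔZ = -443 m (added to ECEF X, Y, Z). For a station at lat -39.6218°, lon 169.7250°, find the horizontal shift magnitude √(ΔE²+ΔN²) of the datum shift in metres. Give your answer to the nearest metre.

339 m

The local east axis at (φ, λ) is (−sin λ, cos λ, 0), so ΔE = −sin(169.7250°)·(-102) + cos(169.7250°)·(-152) = 167.76 m.
The local north axis is (−sin φ cos λ, −sin φ sin λ, cos φ), giving ΔN = 64.004 − 17.290 − 341.230 = -294.52 m.
Horizontal magnitude = √(ΔE² + ΔN²) = √(167.76² + (-294.52)²) = 338.94 m.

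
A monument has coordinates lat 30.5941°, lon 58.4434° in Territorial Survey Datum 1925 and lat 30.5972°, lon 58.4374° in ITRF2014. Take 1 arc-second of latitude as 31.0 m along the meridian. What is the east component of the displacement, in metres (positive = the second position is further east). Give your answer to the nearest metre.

Δφ = 30.5972° − 30.5941° = +0.0031°; Δλ = 58.4374° − 58.4434° = -0.0060°.
1° of latitude = 3600 × 31.00 = 111600 m.
ΔN = Δφ × 111600 = 346.0 m; ΔE = Δλ × 111600 × cos(30.5941°) = -0.0060 × 111600 × 0.860794 = -576.4 m.

ΔE = -576 m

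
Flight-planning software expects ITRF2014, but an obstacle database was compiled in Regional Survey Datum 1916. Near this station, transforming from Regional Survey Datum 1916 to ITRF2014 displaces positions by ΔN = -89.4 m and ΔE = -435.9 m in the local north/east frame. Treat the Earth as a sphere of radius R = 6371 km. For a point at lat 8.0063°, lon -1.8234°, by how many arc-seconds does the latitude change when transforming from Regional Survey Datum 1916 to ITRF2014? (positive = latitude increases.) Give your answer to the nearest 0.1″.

On a sphere of radius R, 1 rad of latitude = R, so Δφ = ΔN / R = -89.4 / 6371000 = -1.4032e-05 rad = -2.894″.

Δφ = -2.9″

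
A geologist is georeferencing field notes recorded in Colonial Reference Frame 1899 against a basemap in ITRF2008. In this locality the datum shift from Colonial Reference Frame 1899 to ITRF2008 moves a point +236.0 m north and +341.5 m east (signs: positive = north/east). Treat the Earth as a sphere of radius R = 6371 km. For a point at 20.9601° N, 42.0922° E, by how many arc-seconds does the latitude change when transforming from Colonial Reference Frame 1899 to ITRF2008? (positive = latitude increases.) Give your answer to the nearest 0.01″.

On a sphere of radius R, 1 rad of latitude = R, so Δφ = ΔN / R = 236.0 / 6371000 = 3.7043e-05 rad = 7.641″.

Δφ = 7.64″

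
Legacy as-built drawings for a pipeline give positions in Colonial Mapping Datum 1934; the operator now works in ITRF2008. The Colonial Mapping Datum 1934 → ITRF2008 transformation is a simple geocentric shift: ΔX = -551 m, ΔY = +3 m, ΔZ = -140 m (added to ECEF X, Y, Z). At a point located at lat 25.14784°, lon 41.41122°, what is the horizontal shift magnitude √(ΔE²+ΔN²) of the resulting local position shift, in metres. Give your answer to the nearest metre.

At φ = 25.14784°, λ = 41.41122°: sin φ = 0.424955, cos φ = 0.905214, sin λ = 0.661459, cos λ = 0.749982.
ΔE = −sin λ·ΔX + cos λ·ΔY = −(0.661459)·(-551) + (0.749982)·(3) = 366.71 m.
ΔN = −sin φ cos λ·ΔX − sin φ sin λ·ΔY + cos φ·ΔZ = −(0.424955)(0.749982)(-551) − (0.424955)(0.661459)(3) + (0.905214)(-140) = 48.04 m.
Horizontal magnitude = √(ΔE² + ΔN²) = √(366.71² + 48.04²) = 369.85 m.

370 m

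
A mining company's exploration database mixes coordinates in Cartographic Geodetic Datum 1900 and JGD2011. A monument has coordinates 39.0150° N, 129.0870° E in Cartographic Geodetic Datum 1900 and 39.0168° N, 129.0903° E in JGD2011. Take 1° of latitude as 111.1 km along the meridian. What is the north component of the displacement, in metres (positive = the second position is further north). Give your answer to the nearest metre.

ΔN = 200 m

Δφ = 39.0168° − 39.0150° = +0.0018°; Δλ = 129.0903° − 129.0870° = +0.0033°.
ΔN = Δφ × 111100 = 200.0 m; ΔE = Δλ × 111100 × cos(39.0150°) = +0.0033 × 111100 × 0.776981 = 284.9 m.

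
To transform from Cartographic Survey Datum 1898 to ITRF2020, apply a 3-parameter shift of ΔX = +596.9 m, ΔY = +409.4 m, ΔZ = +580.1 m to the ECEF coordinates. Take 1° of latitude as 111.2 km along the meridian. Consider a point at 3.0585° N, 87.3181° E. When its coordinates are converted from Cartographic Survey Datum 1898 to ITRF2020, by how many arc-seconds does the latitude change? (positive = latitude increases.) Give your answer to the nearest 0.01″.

sin φ = 0.053356, cos φ = 0.998576, sin λ = 0.998905, cos λ = 0.046791.
North component: ΔN = −sin φ cos λ·ΔX − sin φ sin λ·ΔY + cos φ·ΔZ = −(0.053356)(0.046791)(596.9) − (0.053356)(0.998905)(409.4) + (0.998576)(580.1) = 555.96 m.
1° of latitude spans 111200 m, so Δφ = 555.96 / 111200 × 3600 = 17.999″.

Δφ = 18.00″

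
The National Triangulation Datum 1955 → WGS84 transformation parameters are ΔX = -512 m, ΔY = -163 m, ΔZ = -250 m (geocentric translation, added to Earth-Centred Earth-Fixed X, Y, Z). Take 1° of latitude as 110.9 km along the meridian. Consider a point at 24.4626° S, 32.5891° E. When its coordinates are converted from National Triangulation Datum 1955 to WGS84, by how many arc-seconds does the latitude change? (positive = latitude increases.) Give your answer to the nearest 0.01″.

Δφ = -14.37″

sin φ = -0.414099, cos φ = 0.910232, sin λ = 0.538611, cos λ = 0.842555.
North component: ΔN = −sin φ cos λ·ΔX − sin φ sin λ·ΔY + cos φ·ΔZ = −(-0.414099)(0.842555)(-512) − (-0.414099)(0.538611)(-163) + (0.910232)(-250) = -442.55 m.
1° of latitude spans 110900 m, so Δφ = -442.55 / 110900 × 3600 = -14.366″.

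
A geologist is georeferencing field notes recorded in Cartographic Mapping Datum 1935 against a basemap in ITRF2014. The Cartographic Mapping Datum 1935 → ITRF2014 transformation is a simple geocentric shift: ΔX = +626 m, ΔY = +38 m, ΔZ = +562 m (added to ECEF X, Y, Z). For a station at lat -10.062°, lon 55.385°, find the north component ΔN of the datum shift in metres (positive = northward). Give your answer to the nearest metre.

ΔN = 621 m

At φ = -10.062°, λ = 55.385°: sin φ = -0.174714, cos φ = 0.984619, sin λ = 0.822988, cos λ = 0.568059.
ΔN = −sin φ cos λ·ΔX − sin φ sin λ·ΔY + cos φ·ΔZ = −(-0.174714)(0.568059)(626) − (-0.174714)(0.822988)(38) + (0.984619)(562) = 620.95 m.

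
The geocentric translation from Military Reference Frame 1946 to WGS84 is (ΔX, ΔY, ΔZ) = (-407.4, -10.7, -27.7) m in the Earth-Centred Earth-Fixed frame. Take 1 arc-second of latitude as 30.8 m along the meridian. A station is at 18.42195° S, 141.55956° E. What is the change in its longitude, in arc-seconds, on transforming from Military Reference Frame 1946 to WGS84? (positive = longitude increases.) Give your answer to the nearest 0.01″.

Δλ = 8.95″

sin φ = -0.316013, cos φ = 0.948755, sin λ = 0.621701, cos λ = -0.783255.
East component: ΔE = −sin λ·ΔX + cos λ·ΔY = −(0.621701)(-407.4) + (-0.783255)(-10.7) = 261.66 m.
1° of latitude spans 3600 × 30.80 = 110880 m; at latitude φ, 1° of longitude spans that × cos φ = 105198.0 m, so Δλ = 261.66 / 105198.0 × 3600 = 8.954″.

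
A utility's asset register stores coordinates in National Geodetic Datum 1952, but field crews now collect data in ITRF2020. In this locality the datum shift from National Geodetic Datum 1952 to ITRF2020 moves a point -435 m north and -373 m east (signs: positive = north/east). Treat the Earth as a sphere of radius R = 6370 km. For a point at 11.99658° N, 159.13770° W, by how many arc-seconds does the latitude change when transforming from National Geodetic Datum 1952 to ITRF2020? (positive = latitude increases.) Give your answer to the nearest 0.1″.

On a sphere of radius R, 1 rad of latitude = R, so Δφ = ΔN / R = -435.0 / 6370000 = -6.8289e-05 rad = -14.086″.

Δφ = -14.1″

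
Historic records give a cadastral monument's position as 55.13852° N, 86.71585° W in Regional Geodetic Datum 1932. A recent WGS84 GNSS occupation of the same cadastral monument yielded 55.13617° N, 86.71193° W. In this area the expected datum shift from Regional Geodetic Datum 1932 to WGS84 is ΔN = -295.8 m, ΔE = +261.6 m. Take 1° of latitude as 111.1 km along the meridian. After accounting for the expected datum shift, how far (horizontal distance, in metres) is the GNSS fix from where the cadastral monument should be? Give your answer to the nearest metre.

37 m

Observed coordinate differences: Δφ = -0.00235°, Δλ = +0.00392°.
Converting to metres (1° lat = 111100 m, cos φ = 0.571594): observed ΔN = -261.1 m, observed ΔE = 248.9 m.
Subtracting the expected shift leaves a residual of -261.1 − (-295.8) = 34.7 m north and 248.9 − (261.6) = -12.7 m east.
Residual distance = √(34.7² + (-12.7)²) = 37.0 m.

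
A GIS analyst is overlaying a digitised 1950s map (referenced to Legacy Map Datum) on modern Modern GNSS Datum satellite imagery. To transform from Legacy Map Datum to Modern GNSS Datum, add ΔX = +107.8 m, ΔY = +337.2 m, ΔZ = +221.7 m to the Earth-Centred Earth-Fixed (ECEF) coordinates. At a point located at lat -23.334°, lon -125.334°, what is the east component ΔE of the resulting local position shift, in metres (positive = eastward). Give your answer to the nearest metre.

The local east axis at (φ, λ) is (−sin λ, cos λ, 0), so ΔE = −sin(-125.334°)·107.8 + cos(-125.334°)·337.2 = -107.07 m.

ΔE = -107 m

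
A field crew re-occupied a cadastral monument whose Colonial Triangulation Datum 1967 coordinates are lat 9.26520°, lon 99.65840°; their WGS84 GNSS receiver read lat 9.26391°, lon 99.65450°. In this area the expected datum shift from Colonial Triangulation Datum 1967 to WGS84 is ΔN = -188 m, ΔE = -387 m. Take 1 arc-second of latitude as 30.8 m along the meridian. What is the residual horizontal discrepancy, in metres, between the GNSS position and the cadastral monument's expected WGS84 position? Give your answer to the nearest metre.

Observed coordinate differences: Δφ = -0.00129°, Δλ = -0.00390°.
Converting to metres (1° lat = 110880 m, cos φ = 0.986954): observed ΔN = -143.0 m, observed ΔE = -426.8 m.
Subtracting the expected shift leaves a residual of -143.0 − (-188) = 45.0 m north and -426.8 − (-387) = -39.8 m east.
Residual distance = √(45.0² + (-39.8)²) = 60.0 m.

60 m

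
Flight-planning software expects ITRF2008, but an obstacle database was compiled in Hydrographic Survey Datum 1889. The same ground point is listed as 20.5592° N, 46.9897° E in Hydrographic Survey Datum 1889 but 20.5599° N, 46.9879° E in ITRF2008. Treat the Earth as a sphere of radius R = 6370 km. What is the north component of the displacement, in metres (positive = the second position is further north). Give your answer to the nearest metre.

Δφ = 20.5599° − 20.5592° = +0.0007°; Δλ = 46.9879° − 46.9897° = -0.0018°.
1° along a meridian = πR/180 = 111177 m.
ΔN = Δφ × 111177 = 77.8 m; ΔE = Δλ × 111177 × cos(20.5592°) = -0.0018 × 111177 × 0.936310 = -187.4 m.

ΔN = 78 m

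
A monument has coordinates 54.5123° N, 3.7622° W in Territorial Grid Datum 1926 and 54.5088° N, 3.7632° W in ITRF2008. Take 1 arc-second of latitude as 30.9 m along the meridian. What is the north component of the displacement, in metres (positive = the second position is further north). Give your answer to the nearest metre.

Δφ = 54.5088° − 54.5123° = -0.0035°; Δλ = -3.7632° − -3.7622° = -0.0010°.
1° of latitude = 3600 × 30.90 = 111240 m.
ΔN = Δφ × 111240 = -389.3 m; ΔE = Δλ × 111240 × cos(54.5123°) = -0.0010 × 111240 × 0.580528 = -64.6 m.

ΔN = -389 m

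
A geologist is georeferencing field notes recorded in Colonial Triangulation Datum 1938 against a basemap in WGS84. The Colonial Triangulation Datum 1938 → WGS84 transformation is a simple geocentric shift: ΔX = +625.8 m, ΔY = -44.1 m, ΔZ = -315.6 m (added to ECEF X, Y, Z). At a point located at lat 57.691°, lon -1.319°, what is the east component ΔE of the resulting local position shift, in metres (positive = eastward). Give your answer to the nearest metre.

ΔE = -30 m

At φ = 57.691°, λ = -1.319°: sin φ = 0.845178, cos φ = 0.534485, sin λ = -0.023019, cos λ = 0.999735.
ΔE = −sin λ·ΔX + cos λ·ΔY = −(-0.023019)·(625.8) + (0.999735)·(-44.1) = -29.68 m.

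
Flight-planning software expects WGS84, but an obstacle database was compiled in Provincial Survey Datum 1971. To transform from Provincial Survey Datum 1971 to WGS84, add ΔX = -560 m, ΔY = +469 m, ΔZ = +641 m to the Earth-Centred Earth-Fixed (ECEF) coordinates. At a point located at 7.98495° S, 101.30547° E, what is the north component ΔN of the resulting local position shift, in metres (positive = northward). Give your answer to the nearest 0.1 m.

At φ = -7.98495°, λ = 101.30547°: sin φ = -0.138913, cos φ = 0.990305, sin λ = 0.980596, cos λ = -0.196040.
ΔN = −sin φ cos λ·ΔX − sin φ sin λ·ΔY + cos φ·ΔZ = −(-0.138913)(-0.196040)(-560) − (-0.138913)(0.980596)(469) + (0.990305)(641) = 713.92 m.

ΔN = 713.9 m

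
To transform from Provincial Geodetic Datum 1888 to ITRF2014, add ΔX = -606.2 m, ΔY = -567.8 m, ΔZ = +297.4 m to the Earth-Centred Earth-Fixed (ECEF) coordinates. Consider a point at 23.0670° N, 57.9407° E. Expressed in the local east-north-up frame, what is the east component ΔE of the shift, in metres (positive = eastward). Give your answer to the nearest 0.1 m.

ΔE = 212.4 m

The local east axis at (φ, λ) is (−sin λ, cos λ, 0), so ΔE = −sin(57.9407°)·(-606.2) + cos(57.9407°)·(-567.8) = 212.37 m.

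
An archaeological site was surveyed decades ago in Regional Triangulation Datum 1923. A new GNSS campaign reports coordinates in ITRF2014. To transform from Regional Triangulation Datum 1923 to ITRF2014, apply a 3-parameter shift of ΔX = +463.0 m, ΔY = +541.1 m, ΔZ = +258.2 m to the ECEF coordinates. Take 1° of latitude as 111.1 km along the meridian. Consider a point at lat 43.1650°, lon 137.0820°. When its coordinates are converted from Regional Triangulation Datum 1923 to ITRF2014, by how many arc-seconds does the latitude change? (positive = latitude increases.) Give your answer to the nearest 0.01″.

sin φ = 0.684102, cos φ = 0.729387, sin λ = 0.680951, cos λ = -0.732329.
North component: ΔN = −sin φ cos λ·ΔX − sin φ sin λ·ΔY + cos φ·ΔZ = −(0.684102)(-0.732329)(463.0) − (0.684102)(0.680951)(541.1) + (0.729387)(258.2) = 168.22 m.
1° of latitude spans 111100 m, so Δφ = 168.22 / 111100 × 3600 = 5.451″.

Δφ = 5.45″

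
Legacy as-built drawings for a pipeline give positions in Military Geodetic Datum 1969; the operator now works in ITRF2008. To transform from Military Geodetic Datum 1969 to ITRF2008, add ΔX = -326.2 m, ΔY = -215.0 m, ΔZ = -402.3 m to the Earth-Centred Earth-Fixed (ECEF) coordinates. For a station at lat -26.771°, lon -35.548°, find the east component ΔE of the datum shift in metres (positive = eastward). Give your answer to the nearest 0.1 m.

The local east axis at (φ, λ) is (−sin λ, cos λ, 0), so ΔE = −sin(-35.548°)·(-326.2) + cos(-35.548°)·(-215.0) = -364.58 m.

ΔE = -364.6 m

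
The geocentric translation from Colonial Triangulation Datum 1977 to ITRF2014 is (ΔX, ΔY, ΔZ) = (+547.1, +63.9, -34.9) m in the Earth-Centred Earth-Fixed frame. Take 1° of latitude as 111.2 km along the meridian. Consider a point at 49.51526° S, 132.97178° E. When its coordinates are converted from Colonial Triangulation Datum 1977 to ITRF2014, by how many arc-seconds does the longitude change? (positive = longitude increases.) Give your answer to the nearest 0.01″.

Δλ = -22.13″

sin φ = -0.760579, cos φ = 0.649246, sin λ = 0.731690, cos λ = -0.681638.
East component: ΔE = −sin λ·ΔX + cos λ·ΔY = −(0.731690)(547.1) + (-0.681638)(63.9) = -443.86 m.
1° of latitude spans 111200 m; at latitude φ, 1° of longitude spans that × cos φ = 72196.1 m, so Δλ = -443.86 / 72196.1 × 3600 = -22.133″.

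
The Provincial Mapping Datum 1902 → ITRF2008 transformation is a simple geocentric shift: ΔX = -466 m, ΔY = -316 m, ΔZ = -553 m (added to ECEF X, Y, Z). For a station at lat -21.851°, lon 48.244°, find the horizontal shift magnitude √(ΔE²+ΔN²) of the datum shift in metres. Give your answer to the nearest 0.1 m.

At φ = -21.851°, λ = 48.244°: sin φ = -0.372194, cos φ = 0.928155, sin λ = 0.745988, cos λ = 0.665960.
ΔE = −sin λ·ΔX + cos λ·ΔY = −(0.745988)·(-466) + (0.665960)·(-316) = 137.19 m.
ΔN = −sin φ cos λ·ΔX − sin φ sin λ·ΔY + cos φ·ΔZ = −(-0.372194)(0.665960)(-466) − (-0.372194)(0.745988)(-316) + (0.928155)(-553) = -716.51 m.
Horizontal magnitude = √(ΔE² + ΔN²) = √(137.19² + (-716.51)²) = 729.53 m.

729.5 m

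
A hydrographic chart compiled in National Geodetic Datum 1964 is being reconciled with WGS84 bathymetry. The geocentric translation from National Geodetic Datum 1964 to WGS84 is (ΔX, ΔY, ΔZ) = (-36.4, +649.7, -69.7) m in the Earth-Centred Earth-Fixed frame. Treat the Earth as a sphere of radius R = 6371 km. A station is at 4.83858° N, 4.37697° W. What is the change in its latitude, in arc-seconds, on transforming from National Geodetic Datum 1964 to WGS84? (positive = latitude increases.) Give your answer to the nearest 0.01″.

sin φ = 0.084349, cos φ = 0.996436, sin λ = -0.076318, cos λ = 0.997084.
North component: ΔN = −sin φ cos λ·ΔX − sin φ sin λ·ΔY + cos φ·ΔZ = −(0.084349)(0.997084)(-36.4) − (0.084349)(-0.076318)(649.7) + (0.996436)(-69.7) = -62.21 m.
1° of latitude spans πR/180 = 111195 m, so Δφ = -62.21 / 111195 × 3600 = -2.014″.

Δφ = -2.01″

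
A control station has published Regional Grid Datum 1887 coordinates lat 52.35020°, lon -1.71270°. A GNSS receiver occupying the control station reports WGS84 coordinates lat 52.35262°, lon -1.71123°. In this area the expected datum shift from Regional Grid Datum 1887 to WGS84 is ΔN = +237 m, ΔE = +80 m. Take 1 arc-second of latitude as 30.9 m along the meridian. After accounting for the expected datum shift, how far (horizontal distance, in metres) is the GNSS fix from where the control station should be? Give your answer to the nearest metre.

38 m

Observed coordinate differences: Δφ = +0.00242°, Δλ = +0.00147°.
Converting to metres (1° lat = 111240 m, cos φ = 0.610834): observed ΔN = 269.2 m, observed ΔE = 99.9 m.
Subtracting the expected shift leaves a residual of 269.2 − (237) = 32.2 m north and 99.9 − (80) = 19.9 m east.
Residual distance = √(32.2² + 19.9²) = 37.8 m.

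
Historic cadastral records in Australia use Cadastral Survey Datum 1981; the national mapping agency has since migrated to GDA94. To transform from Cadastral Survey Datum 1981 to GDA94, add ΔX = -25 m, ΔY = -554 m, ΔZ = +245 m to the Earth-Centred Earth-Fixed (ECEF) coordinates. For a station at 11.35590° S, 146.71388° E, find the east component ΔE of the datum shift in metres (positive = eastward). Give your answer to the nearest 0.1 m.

The local east axis at (φ, λ) is (−sin λ, cos λ, 0), so ΔE = −sin(146.71388°)·(-25) + cos(146.71388°)·(-554) = 476.83 m.

ΔE = 476.8 m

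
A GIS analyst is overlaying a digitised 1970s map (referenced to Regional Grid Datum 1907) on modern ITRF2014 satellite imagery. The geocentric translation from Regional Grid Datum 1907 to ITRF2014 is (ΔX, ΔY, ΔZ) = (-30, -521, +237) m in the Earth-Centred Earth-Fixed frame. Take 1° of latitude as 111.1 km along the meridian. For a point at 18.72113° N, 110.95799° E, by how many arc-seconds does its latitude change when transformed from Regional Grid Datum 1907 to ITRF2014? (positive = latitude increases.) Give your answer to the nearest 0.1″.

Δφ = 12.2″

sin φ = 0.320962, cos φ = 0.947092, sin λ = 0.933843, cos λ = -0.357683.
North component: ΔN = −sin φ cos λ·ΔX − sin φ sin λ·ΔY + cos φ·ΔZ = −(0.320962)(-0.357683)(-30) − (0.320962)(0.933843)(-521) + (0.947092)(237) = 377.18 m.
1° of latitude spans 111100 m, so Δφ = 377.18 / 111100 × 3600 = 12.222″.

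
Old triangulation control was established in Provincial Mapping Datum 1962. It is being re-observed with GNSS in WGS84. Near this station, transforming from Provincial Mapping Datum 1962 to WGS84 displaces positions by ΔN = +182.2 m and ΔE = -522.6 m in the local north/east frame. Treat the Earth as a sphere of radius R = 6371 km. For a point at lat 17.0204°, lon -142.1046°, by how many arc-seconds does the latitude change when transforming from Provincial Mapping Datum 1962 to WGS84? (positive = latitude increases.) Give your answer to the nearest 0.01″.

Δφ = 5.90″

On a sphere of radius R, 1 rad of latitude = R, so Δφ = ΔN / R = 182.2 / 6371000 = 2.8598e-05 rad = 5.899″.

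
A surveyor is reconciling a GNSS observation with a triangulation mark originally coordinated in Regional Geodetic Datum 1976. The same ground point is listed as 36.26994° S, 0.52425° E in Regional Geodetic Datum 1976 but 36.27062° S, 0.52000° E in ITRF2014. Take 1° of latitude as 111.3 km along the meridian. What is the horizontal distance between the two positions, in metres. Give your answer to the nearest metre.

Δφ = -36.27062° − -36.26994° = -0.00068°; Δλ = 0.52000° − 0.52425° = -0.00425°.
ΔN = Δφ × 111300 = -75.7 m; ΔE = Δλ × 111300 × cos(-36.26994°) = -0.00425 × 111300 × 0.806239 = -381.4 m.
Distance = √(ΔE² + ΔN²) = √((-381.4)² + (-75.7)²) = 388.8 m.

389 m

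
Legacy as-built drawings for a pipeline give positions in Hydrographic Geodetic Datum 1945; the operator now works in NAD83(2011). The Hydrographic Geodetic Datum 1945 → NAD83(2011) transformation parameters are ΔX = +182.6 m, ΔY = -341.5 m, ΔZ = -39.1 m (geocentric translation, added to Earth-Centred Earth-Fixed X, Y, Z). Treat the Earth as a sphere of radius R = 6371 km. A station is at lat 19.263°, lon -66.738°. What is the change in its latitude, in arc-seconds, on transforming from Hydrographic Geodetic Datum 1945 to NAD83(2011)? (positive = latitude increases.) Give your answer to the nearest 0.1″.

sin φ = 0.329905, cos φ = 0.944014, sin λ = -0.918709, cos λ = 0.394936.
North component: ΔN = −sin φ cos λ·ΔX − sin φ sin λ·ΔY + cos φ·ΔZ = −(0.329905)(0.394936)(182.6) − (0.329905)(-0.918709)(-341.5) + (0.944014)(-39.1) = -164.21 m.
1° of latitude spans πR/180 = 111195 m, so Δφ = -164.21 / 111195 × 3600 = -5.316″.

Δφ = -5.3″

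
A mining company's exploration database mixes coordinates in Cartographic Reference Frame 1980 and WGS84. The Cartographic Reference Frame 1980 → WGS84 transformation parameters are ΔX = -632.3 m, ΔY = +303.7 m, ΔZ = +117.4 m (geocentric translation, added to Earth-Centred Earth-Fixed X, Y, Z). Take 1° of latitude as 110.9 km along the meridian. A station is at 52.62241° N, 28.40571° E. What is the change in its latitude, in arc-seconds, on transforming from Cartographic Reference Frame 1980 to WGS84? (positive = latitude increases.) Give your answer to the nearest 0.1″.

sin φ = 0.794652, cos φ = 0.607065, sin λ = 0.475712, cos λ = 0.879601.
North component: ΔN = −sin φ cos λ·ΔX − sin φ sin λ·ΔY + cos φ·ΔZ = −(0.794652)(0.879601)(-632.3) − (0.794652)(0.475712)(303.7) + (0.607065)(117.4) = 398.43 m.
1° of latitude spans 110900 m, so Δφ = 398.43 / 110900 × 3600 = 12.934″.

Δφ = 12.9″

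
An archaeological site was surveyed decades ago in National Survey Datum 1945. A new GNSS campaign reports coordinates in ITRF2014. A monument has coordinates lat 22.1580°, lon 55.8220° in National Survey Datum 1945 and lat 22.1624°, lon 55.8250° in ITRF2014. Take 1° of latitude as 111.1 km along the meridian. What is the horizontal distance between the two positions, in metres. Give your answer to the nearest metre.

578 m

Δφ = 22.1624° − 22.1580° = +0.0044°; Δλ = 55.8250° − 55.8220° = +0.0030°.
ΔN = Δφ × 111100 = 488.8 m; ΔE = Δλ × 111100 × cos(22.1580°) = +0.0030 × 111100 × 0.926147 = 308.7 m.
Distance = √(ΔE² + ΔN²) = √(308.7² + 488.8²) = 578.1 m.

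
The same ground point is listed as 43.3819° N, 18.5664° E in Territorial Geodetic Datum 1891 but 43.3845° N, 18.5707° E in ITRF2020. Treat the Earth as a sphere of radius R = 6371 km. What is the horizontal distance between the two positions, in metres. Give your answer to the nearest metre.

452 m

Δφ = 43.3845° − 43.3819° = +0.0026°; Δλ = 18.5707° − 18.5664° = +0.0043°.
1° along a meridian = πR/180 = 111195 m.
ΔN = Δφ × 111195 = 289.1 m; ΔE = Δλ × 111195 × cos(43.3819°) = +0.0043 × 111195 × 0.726792 = 347.5 m.
Distance = √(ΔE² + ΔN²) = √(347.5² + 289.1²) = 452.0 m.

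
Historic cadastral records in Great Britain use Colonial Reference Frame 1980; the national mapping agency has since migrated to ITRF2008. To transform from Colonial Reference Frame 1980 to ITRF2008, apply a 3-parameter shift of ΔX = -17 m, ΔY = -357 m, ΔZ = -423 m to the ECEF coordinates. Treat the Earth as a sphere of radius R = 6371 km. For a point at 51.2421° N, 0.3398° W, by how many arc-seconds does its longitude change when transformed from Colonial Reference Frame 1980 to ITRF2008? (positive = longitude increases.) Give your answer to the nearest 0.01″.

Δλ = -18.47″

sin φ = 0.779798, cos φ = 0.626031, sin λ = -0.005931, cos λ = 0.999982.
East component: ΔE = −sin λ·ΔX + cos λ·ΔY = −(-0.005931)(-17) + (0.999982)(-357) = -357.09 m.
1° of latitude spans πR/180 = 111195 m; at latitude φ, 1° of longitude spans that × cos φ = 69611.5 m, so Δλ = -357.09 / 69611.5 × 3600 = -18.467″.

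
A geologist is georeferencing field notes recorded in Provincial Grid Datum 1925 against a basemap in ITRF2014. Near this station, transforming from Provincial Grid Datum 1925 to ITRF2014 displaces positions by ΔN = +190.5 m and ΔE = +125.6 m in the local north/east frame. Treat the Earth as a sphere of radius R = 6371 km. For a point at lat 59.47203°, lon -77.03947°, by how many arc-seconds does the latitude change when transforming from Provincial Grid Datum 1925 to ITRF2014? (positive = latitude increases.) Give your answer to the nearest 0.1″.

Δφ = 6.2″

On a sphere of radius R, 1 rad of latitude = R, so Δφ = ΔN / R = 190.5 / 6371000 = 2.9901e-05 rad = 6.168″.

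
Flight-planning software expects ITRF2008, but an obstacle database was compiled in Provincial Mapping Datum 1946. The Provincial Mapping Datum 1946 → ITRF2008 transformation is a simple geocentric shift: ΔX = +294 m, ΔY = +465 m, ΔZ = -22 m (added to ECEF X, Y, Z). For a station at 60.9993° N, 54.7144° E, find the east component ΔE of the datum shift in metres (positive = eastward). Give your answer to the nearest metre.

At φ = 60.9993°, λ = 54.7144°: sin φ = 0.874614, cos φ = 0.484820, sin λ = 0.816283, cos λ = 0.577652.
ΔE = −sin λ·ΔX + cos λ·ΔY = −(0.816283)·(294) + (0.577652)·(465) = 28.62 m.

ΔE = 29 m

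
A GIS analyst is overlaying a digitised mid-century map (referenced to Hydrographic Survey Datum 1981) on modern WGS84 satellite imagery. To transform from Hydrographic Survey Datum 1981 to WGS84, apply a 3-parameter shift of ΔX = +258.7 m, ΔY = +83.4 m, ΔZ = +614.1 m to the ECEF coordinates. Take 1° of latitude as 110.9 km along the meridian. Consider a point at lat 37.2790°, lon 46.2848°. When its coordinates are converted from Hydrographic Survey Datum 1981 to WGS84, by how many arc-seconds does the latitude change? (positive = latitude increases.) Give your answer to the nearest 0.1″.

Δφ = 11.2″

sin φ = 0.605697, cos φ = 0.795696, sin λ = 0.722784, cos λ = 0.691074.
North component: ΔN = −sin φ cos λ·ΔX − sin φ sin λ·ΔY + cos φ·ΔZ = −(0.605697)(0.691074)(258.7) − (0.605697)(0.722784)(83.4) + (0.795696)(614.1) = 343.84 m.
1° of latitude spans 110900 m, so Δφ = 343.84 / 110900 × 3600 = 11.162″.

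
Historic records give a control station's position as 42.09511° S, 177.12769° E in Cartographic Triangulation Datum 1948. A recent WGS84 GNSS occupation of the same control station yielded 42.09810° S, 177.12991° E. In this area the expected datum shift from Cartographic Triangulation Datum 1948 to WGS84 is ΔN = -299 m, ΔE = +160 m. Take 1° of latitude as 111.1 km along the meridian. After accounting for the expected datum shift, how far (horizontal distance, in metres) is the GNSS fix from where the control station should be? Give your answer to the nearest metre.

Observed coordinate differences: Δφ = -0.00299°, Δλ = +0.00222°.
Converting to metres (1° lat = 111100 m, cos φ = 0.742033): observed ΔN = -332.2 m, observed ΔE = 183.0 m.
Subtracting the expected shift leaves a residual of -332.2 − (-299) = -33.2 m north and 183.0 − (160) = 23.0 m east.
Residual distance = √((-33.2)² + 23.0²) = 40.4 m.

40 m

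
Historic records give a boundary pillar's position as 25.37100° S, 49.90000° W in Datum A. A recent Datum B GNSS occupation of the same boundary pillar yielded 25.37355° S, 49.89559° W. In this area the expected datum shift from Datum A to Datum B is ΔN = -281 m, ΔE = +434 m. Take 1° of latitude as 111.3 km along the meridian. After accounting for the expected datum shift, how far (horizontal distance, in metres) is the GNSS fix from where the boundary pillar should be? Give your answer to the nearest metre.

10 m

Observed coordinate differences: Δφ = -0.00255°, Δλ = +0.00441°.
Converting to metres (1° lat = 111300 m, cos φ = 0.903552): observed ΔN = -283.8 m, observed ΔE = 443.5 m.
Subtracting the expected shift leaves a residual of -283.8 − (-281) = -2.8 m north and 443.5 − (434) = 9.5 m east.
Residual distance = √((-2.8)² + 9.5²) = 9.9 m.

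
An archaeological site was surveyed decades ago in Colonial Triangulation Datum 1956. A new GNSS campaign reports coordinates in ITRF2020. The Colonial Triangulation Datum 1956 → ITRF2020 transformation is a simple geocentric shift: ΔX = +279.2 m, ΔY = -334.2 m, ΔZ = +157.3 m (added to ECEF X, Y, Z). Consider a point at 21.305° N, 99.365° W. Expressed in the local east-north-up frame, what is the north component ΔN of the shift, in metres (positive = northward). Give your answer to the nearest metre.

At φ = 21.305°, λ = -99.365°: sin φ = 0.363333, cos φ = 0.931660, sin λ = -0.986672, cos λ = -0.162723.
ΔN = −sin φ cos λ·ΔX − sin φ sin λ·ΔY + cos φ·ΔZ = −(0.363333)(-0.162723)(279.2) − (0.363333)(-0.986672)(-334.2) + (0.931660)(157.3) = 43.25 m.

ΔN = 43 m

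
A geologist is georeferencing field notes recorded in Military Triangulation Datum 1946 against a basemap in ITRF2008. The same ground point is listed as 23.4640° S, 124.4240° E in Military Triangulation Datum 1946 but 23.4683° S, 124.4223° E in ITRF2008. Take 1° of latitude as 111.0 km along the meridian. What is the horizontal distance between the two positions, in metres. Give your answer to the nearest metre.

508 m

Δφ = -23.4683° − -23.4640° = -0.0043°; Δλ = 124.4223° − 124.4240° = -0.0017°.
ΔN = Δφ × 111000 = -477.3 m; ΔE = Δλ × 111000 × cos(-23.4640°) = -0.0017 × 111000 × 0.917310 = -173.1 m.
Distance = √(ΔE² + ΔN²) = √((-173.1)² + (-477.3)²) = 507.7 m.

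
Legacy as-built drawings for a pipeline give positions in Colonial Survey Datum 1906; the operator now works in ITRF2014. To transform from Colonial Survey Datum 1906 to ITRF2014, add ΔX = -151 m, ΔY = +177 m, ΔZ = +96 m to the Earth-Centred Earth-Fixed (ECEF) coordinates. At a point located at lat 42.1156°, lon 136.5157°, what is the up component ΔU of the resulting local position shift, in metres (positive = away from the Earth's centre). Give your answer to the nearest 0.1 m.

At φ = 42.1156°, λ = 136.5157°: sin φ = 0.670629, cos φ = 0.741793, sin λ = 0.688156, cos λ = -0.725563.
ΔU = cos φ cos λ·ΔX + cos φ sin λ·ΔY + sin φ·ΔZ = (0.741793)(-0.725563)(-151) + (0.741793)(0.688156)(177) + (0.670629)(96) = 236.00 m.

ΔU = 236.0 m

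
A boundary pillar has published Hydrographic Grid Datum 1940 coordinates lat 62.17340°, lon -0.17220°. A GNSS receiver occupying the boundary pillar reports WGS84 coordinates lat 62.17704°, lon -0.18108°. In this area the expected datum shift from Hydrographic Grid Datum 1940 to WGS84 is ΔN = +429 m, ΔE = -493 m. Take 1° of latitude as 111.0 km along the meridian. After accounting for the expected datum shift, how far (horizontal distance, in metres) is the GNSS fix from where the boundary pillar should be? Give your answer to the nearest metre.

Observed coordinate differences: Δφ = +0.00364°, Δλ = -0.00888°.
Converting to metres (1° lat = 111000 m, cos φ = 0.466797): observed ΔN = 404.0 m, observed ΔE = -460.1 m.
Subtracting the expected shift leaves a residual of 404.0 − (429) = -25.0 m north and -460.1 − (-493) = 32.9 m east.
Residual distance = √((-25.0)² + 32.9²) = 41.3 m.

41 m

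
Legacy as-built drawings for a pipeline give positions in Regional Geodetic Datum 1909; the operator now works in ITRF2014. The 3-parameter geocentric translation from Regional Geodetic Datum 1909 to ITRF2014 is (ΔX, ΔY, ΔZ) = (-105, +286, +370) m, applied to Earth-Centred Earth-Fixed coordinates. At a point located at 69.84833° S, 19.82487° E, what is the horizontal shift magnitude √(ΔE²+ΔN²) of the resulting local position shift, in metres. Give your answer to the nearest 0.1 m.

329.6 m

At φ = -69.84833°, λ = 19.82487°: sin φ = -0.938784, cos φ = 0.344506, sin λ = 0.339146, cos λ = 0.940734.
ΔE = −sin λ·ΔX + cos λ·ΔY = −(0.339146)·(-105) + (0.940734)·(286) = 304.66 m.
ΔN = −sin φ cos λ·ΔX − sin φ sin λ·ΔY + cos φ·ΔZ = −(-0.938784)(0.940734)(-105) − (-0.938784)(0.339146)(286) + (0.344506)(370) = 125.80 m.
Horizontal magnitude = √(ΔE² + ΔN²) = √(304.66² + 125.80²) = 329.61 m.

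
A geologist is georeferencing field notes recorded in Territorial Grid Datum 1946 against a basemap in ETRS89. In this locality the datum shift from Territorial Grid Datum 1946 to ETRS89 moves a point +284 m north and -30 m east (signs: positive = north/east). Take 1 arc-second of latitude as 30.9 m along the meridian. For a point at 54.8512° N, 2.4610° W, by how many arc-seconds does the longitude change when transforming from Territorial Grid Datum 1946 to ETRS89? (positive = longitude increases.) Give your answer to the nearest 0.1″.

At latitude 54.8512°, cos φ = 0.575702.
1″ of longitude at this latitude = 30.90 × cos φ = 17.7892 m, so Δλ = -30.0 / 17.7892 = -1.686″.

Δλ = -1.7″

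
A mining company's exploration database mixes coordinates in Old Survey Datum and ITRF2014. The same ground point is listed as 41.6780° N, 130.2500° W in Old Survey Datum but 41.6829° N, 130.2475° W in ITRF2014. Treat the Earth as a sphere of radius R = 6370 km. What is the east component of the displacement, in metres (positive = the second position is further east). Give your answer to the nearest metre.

ΔE = 208 m

Δφ = 41.6829° − 41.6780° = +0.0049°; Δλ = -130.2475° − -130.2500° = +0.0025°.
1° along a meridian = πR/180 = 111177 m.
ΔN = Δφ × 111177 = 544.8 m; ΔE = Δλ × 111177 × cos(41.6780°) = +0.0025 × 111177 × 0.746894 = 207.6 m.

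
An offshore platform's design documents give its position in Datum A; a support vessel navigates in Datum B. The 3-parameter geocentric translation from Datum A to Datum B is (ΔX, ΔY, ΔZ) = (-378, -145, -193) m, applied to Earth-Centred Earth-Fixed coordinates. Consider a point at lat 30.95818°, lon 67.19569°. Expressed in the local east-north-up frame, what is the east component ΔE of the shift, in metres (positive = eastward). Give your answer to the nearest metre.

ΔE = 292 m

At φ = 30.95818°, λ = 67.19569°: sin φ = 0.514412, cos φ = 0.857543, sin λ = 0.921834, cos λ = 0.387585.
ΔE = −sin λ·ΔX + cos λ·ΔY = −(0.921834)·(-378) + (0.387585)·(-145) = 292.25 m.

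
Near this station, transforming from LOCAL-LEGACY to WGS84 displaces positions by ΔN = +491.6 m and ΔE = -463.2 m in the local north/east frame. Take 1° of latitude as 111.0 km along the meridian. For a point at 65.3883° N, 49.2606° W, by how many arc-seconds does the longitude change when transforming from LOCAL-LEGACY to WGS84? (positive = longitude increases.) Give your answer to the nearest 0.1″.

At latitude 65.3883°, cos φ = 0.416466.
1° of longitude at this latitude = 111.0 × cos φ = 46.23 km, so Δλ = -463.2 / 46227.8 = -0.0100199° = -36.072″.

Δλ = -36.1″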